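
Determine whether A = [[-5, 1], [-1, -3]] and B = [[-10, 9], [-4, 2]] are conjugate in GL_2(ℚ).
Two matrices over a field are similar if and only if they have the same invariant factors.

Both A and B have characteristic polynomial (x + 4)^2 and minimal polynomial (x + 4)^2. Computing further, both have invariant factors (x + 4)^2. Hence A and B are similar.

Yes.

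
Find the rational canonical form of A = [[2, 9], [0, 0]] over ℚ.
R = [[0, 0], [1, 2]]

The invariant factors of A (the non-unit diagonal entries of the Smith normal form of xI - A over ℚ[x]) are x(x - 2), each dividing the next. The characteristic polynomial is their product, x(x - 2).

The rational canonical form is the block-diagonal matrix of companion matrices C(f_i):
R = [[0, 0], [1, 2]].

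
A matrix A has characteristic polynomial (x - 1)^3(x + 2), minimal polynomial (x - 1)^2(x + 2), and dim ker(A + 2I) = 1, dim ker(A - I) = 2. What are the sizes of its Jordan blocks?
λ = -2: algebraic multiplicity 1 (exponent in χ_A), largest block size 1 (exponent in m_A), 1 block (geometric multiplicity). This forces block sizes [1].
λ = 1: algebraic multiplicity 3 (exponent in χ_A), largest block size 2 (exponent in m_A), 2 blocks (geometric multiplicity). These force block sizes [2, 1].

Jordan blocks: (-2, 1), (1, 2), (1, 1)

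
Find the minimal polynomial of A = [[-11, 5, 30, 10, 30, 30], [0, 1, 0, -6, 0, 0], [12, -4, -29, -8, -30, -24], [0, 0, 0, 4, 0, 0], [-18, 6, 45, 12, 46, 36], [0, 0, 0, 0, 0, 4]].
m_A(x) = (x - 4)(x - 1)^2

The characteristic polynomial factors as (x - 4)^3(x - 1)^3. The minimal polynomial is ∏(x - λ)^{k_λ} where k_λ is the size of the largest Jordan block at λ.

For λ = 1: rank(A - I) = 4, and the largest Jordan block has size 2 (the smallest k with rank((A - I)^k) = rank((A - I)^(k+1))).
For λ = 4: rank(A - 4I) = 3, and the largest Jordan block has size 1 (the smallest k with rank((A - 4I)^k) = rank((A - 4I)^(k+1))).

So m_A(x) = (x - 4)(x - 1)^2.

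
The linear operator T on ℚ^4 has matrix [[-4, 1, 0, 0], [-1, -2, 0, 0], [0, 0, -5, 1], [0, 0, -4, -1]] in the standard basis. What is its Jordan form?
J = [[-3, 1, 0, 0], [0, -3, 0, 0], [0, 0, -3, 1], [0, 0, 0, -3]]

The characteristic polynomial is det(xI - A) = (x + 3)^4, so the eigenvalues are -3 (algebraic multiplicity 4).

For λ = -3: rank(A + 3I) = 2, rank((A + 3I)^2) = 0. The eigenspace has dimension 4 - 2 = 2, so there are 2 Jordan blocks; the rank sequence gives block sizes [2, 2].

Assembling the blocks gives the Jordan form J above.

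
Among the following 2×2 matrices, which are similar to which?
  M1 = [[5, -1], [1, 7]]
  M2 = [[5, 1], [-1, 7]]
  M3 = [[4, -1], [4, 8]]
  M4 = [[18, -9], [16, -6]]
Characteristic polynomials: χ_{M1} = (x - 6)^2, χ_{M2} = (x - 6)^2, χ_{M3} = (x - 6)^2, χ_{M4} = (x - 6)^2.

{M1, M2, M3, M4}: invariant factors (x - 6)^2.

Matrices are similar if and only if their invariant-factor lists agree; the partition into similarity classes is {M1, M2, M3, M4}.

1 class: {M1, M2, M3, M4}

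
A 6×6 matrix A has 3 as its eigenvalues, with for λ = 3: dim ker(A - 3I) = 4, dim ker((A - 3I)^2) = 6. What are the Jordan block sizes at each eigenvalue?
λ = 3: successive nullity increments [4, 2] count blocks of size ≥ k; block sizes are [2, 2, 1, 1].

Jordan blocks: (3, 2), (3, 2), (3, 1), (3, 1)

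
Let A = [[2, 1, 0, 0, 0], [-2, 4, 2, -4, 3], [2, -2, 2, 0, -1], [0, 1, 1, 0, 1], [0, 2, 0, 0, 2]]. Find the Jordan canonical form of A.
The characteristic polynomial is det(xI - A) = (x - 2)^5, so the eigenvalues are 2 (algebraic multiplicity 5).

For λ = 2: rank(A - 2I) = 3, rank((A - 2I)^2) = 1, rank((A - 2I)^3) = 0. The eigenspace has dimension 5 - 3 = 2, so there are 2 Jordan blocks; the rank sequence gives block sizes [3, 2].

Assembling the blocks gives the Jordan form J above.

J = [[2, 1, 0, 0, 0], [0, 2, 1, 0, 0], [0, 0, 2, 0, 0], [0, 0, 0, 2, 1], [0, 0, 0, 0, 2]]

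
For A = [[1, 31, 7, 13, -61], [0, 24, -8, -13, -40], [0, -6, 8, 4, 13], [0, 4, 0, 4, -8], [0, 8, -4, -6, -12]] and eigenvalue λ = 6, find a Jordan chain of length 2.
v_1 = [[-3, -4, 1, -1, -2]]^T, v_2 = [[7, 13, -4, 2, 6]]^T

We seek v_1 ∈ ker((A - 6I)^2) \ ker(A - 6I), then set v_{i+1} = (A - 6I) v_i.

One such chain is v_1 = [[-3, -4, 1, -1, -2]]^T, v_2 = [[7, 13, -4, 2, 6]]^T. Check: (A - 6I) v_2 = [[0, 0, 0, 0, 0]]^T = 0.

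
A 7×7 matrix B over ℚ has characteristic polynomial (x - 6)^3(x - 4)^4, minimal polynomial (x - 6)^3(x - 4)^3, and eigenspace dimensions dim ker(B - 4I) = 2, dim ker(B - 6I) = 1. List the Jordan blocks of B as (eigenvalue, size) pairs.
λ = 4: algebraic multiplicity 4 (exponent in χ_B), largest block size 3 (exponent in m_B), 2 blocks (geometric multiplicity). These force block sizes [3, 1].
λ = 6: algebraic multiplicity 3 (exponent in χ_B), largest block size 3 (exponent in m_B), 1 block (geometric multiplicity). This forces block sizes [3].

Jordan blocks: (4, 3), (4, 1), (6, 3)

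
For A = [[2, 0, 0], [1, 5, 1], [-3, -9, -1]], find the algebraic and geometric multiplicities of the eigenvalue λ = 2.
algebraic multiplicity 3, geometric multiplicity 2

The characteristic polynomial is (x - 2)^3, so the factor x - 2 appears with exponent 3: the algebraic multiplicity is 3.

rank(A - 2I) = 1, so the eigenspace has dimension 3 - 1 = 2: the geometric multiplicity is 2.

Since 2 < 3, A is not diagonalizable.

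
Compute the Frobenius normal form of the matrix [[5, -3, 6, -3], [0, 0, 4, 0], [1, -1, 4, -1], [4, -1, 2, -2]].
R = [[2, 0, 0, 0], [0, 0, 0, -4], [0, 1, 0, -4], [0, 0, 1, 5]]

The invariant factors of A (the non-unit diagonal entries of the Smith normal form of xI - A over ℚ[x]) are x - 2, (x - 2)(x^2 - 3x - 2), each dividing the next. The characteristic polynomial is their product, (x - 2)^2(x^2 - 3x - 2).

The rational canonical form is the block-diagonal matrix of companion matrices C(f_i):
R = [[2, 0, 0, 0], [0, 0, 0, -4], [0, 1, 0, -4], [0, 0, 1, 5]].

Note the characteristic polynomial does not split into linear factors over ℚ, so A has no Jordan form over ℚ; the rational canonical form exists over any field.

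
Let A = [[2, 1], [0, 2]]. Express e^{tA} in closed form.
e^{tA} = [[e^{2*t}, t*e^{2*t}], [0, e^{2*t}]]

A has Jordan form J = [[2, 1], [0, 2]] with A = PJP^{-1}, so e^{tA} = P e^{tJ} P^{-1}.

For a Jordan block J_k(λ), e^{tJ_k(λ)} = e^{λt} · (I + tN + t^2 N^2/2! + ... + t^{k-1} N^{k-1}/(k-1)!) where N is the nilpotent superdiagonal part.

Assembling the blocks and conjugating back gives the entries of e^{tA} as shown above.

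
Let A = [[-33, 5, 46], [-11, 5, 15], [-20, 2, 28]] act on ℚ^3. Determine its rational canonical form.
R = [[0, 0, -2], [1, 0, 4], [0, 1, 0]]

The invariant factors of A (the non-unit diagonal entries of the Smith normal form of xI - A over ℚ[x]) are x^3 - 4x + 2, each dividing the next. The characteristic polynomial is their product, x^3 - 4x + 2.

The rational canonical form is the block-diagonal matrix of companion matrices C(f_i):
R = [[0, 0, -2], [1, 0, 4], [0, 1, 0]].

Note the characteristic polynomial does not split into linear factors over ℚ, so A has no Jordan form over ℚ; the rational canonical form exists over any field.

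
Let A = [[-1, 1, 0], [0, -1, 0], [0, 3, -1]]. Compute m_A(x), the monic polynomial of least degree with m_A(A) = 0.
The characteristic polynomial factors as (x + 1)^3. The minimal polynomial is ∏(x - λ)^{k_λ} where k_λ is the size of the largest Jordan block at λ.

For λ = -1: rank(A + I) = 1, and the largest Jordan block has size 2 (the smallest k with rank((A + I)^k) = rank((A + I)^(k+1))).

So m_A(x) = (x + 1)^2.

m_A(x) = (x + 1)^2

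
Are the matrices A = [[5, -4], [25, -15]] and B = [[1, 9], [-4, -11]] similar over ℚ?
Yes.

Two matrices over a field are similar if and only if they have the same invariant factors.

Both A and B have characteristic polynomial (x + 5)^2 and minimal polynomial (x + 5)^2. Computing further, both have invariant factors (x + 5)^2. Hence A and B are similar.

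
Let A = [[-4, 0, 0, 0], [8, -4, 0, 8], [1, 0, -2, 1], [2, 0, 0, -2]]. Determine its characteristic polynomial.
xI - A = [[x + 4, 0, 0, 0], [-8, x + 4, 0, -8], [-1, 0, x + 2, -1], [-2, 0, 0, x + 2]].

Expanding det(xI - A) along the first row:
det(xI - A) = + (x + 4)·det([[x + 4, 0, -8], [0, x + 2, -1], [0, 0, x + 2]]) - (0)·det([[-8, 0, -8], [-1, x + 2, -1], [-2, 0, x + 2]]) + (0)·det([[-8, x + 4, -8], [-1, 0, -1], [-2, 0, x + 2]]) - (0)·det([[-8, x + 4, 0], [-1, 0, x + 2], [-2, 0, 0]]).

Evaluating gives χ_A(x) = x^4 + 12x^3 + 52x^2 + 96x + 64 = (x + 2)^2(x + 4)^2.

χ_A(x) = (x + 2)^2(x + 4)^2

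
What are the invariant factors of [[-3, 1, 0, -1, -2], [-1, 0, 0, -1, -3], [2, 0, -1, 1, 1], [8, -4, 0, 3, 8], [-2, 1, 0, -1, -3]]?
The Jordan structure of A has elementary divisors (x + 1)^3, (x + 1), x. Arranging the block sizes at each eigenvalue in decreasing order and taking row products gives the invariant factors.

Invariant factors (smallest first, each dividing the next): x + 1, x(x + 1)^3.

Check: the last factor x(x + 1)^3 is the minimal polynomial, and the product x(x + 1)^4 is the characteristic polynomial.

x + 1, x(x + 1)^3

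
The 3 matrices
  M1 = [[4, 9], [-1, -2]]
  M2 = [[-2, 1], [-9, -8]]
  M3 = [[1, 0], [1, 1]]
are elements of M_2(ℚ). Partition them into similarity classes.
2 classes: {M1, M3}, {M2}

Characteristic polynomials: χ_{M1} = (x - 1)^2, χ_{M2} = (x + 5)^2, χ_{M3} = (x - 1)^2.

{M1, M3}: invariant factors (x - 1)^2.

{M2}: invariant factors (x + 5)^2.

Matrices are similar if and only if their invariant-factor lists agree; the partition into similarity classes is {M1, M3}, {M2}.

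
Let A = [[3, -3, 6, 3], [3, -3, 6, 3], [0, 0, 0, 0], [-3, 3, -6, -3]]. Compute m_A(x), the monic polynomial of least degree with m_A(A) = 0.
The characteristic polynomial factors as x^3(x + 3). The minimal polynomial is ∏(x - λ)^{k_λ} where k_λ is the size of the largest Jordan block at λ.

For λ = -3: rank(A + 3I) = 3, and the largest Jordan block has size 1 (the smallest k with rank((A + 3I)^k) = rank((A + 3I)^(k+1))).
For λ = 0: rank(A) = 1, and the largest Jordan block has size 1 (the smallest k with rank(A^k) = rank(A^(k+1))).

So m_A(x) = x(x + 3).

m_A(x) = x(x + 3)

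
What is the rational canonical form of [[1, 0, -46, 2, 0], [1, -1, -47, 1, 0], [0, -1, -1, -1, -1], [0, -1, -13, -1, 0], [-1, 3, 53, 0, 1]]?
The invariant factors of A (the non-unit diagonal entries of the Smith normal form of xI - A over ℚ[x]) are (x - 3)(x + 4)(x^3 + 4x + 1), each dividing the next. The characteristic polynomial is their product, (x - 3)(x + 4)(x^3 + 4x + 1).

The rational canonical form is the block-diagonal matrix of companion matrices C(f_i):
R = [[0, 0, 0, 0, 12], [1, 0, 0, 0, 47], [0, 1, 0, 0, -5], [0, 0, 1, 0, 8], [0, 0, 0, 1, -1]].

Note the characteristic polynomial does not split into linear factors over ℚ, so A has no Jordan form over ℚ; the rational canonical form exists over any field.

R = [[0, 0, 0, 0, 12], [1, 0, 0, 0, 47], [0, 1, 0, 0, -5], [0, 0, 1, 0, 8], [0, 0, 0, 1, -1]]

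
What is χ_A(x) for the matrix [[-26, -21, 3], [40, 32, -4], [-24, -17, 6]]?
χ_A(x) = (x - 4)^3

xI - A = [[x + 26, 21, -3], [-40, x - 32, 4], [24, 17, x - 6]].

Expanding det(xI - A) along the first row:
det(xI - A) = + (x + 26)·det([[x - 32, 4], [17, x - 6]]) - (21)·det([[-40, 4], [24, x - 6]]) + (-3)·det([[-40, x - 32], [24, 17]]).

Evaluating gives χ_A(x) = x^3 - 12x^2 + 48x - 64 = (x - 4)^3.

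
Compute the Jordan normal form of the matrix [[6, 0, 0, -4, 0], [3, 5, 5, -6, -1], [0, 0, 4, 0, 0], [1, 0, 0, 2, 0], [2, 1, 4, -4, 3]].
J = [[4, 1, 0, 0, 0], [0, 4, 1, 0, 0], [0, 0, 4, 0, 0], [0, 0, 0, 4, 1], [0, 0, 0, 0, 4]]

The characteristic polynomial is det(xI - A) = (x - 4)^5, so the eigenvalues are 4 (algebraic multiplicity 5).

For λ = 4: rank(A - 4I) = 3, rank((A - 4I)^2) = 1, rank((A - 4I)^3) = 0. The eigenspace has dimension 5 - 3 = 2, so there are 2 Jordan blocks; the rank sequence gives block sizes [3, 2].

Assembling the blocks gives the Jordan form J above.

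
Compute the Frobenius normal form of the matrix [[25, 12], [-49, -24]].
The invariant factors of A (the non-unit diagonal entries of the Smith normal form of xI - A over ℚ[x]) are (x - 4)(x + 3), each dividing the next. The characteristic polynomial is their product, (x - 4)(x + 3).

The rational canonical form is the block-diagonal matrix of companion matrices C(f_i):
R = [[0, 12], [1, 1]].

R = [[0, 12], [1, 1]]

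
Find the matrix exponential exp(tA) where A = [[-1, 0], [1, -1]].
e^{tA} = [[e^{-t}, 0], [t*e^{-t}, e^{-t}]]

A has Jordan form J = [[-1, 1], [0, -1]] with A = PJP^{-1}, so e^{tA} = P e^{tJ} P^{-1}.

For a Jordan block J_k(λ), e^{tJ_k(λ)} = e^{λt} · (I + tN + t^2 N^2/2! + ... + t^{k-1} N^{k-1}/(k-1)!) where N is the nilpotent superdiagonal part.

Assembling the blocks and conjugating back gives the entries of e^{tA} as shown above.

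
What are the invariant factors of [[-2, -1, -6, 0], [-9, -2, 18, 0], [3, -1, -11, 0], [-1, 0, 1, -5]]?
The Jordan structure of A has elementary divisors (x + 5)^2, (x + 5)^2. Arranging the block sizes at each eigenvalue in decreasing order and taking row products gives the invariant factors.

Invariant factors (smallest first, each dividing the next): (x + 5)^2, (x + 5)^2.

Check: the last factor (x + 5)^2 is the minimal polynomial, and the product (x + 5)^4 is the characteristic polynomial.

(x + 5)^2, (x + 5)^2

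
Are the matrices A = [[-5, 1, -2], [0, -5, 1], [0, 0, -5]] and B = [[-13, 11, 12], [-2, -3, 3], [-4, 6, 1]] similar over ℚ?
Two matrices over a field are similar if and only if they have the same invariant factors.

Both A and B have characteristic polynomial (x + 5)^3 and minimal polynomial (x + 5)^3. Computing further, both have invariant factors (x + 5)^3. Hence A and B are similar.

Yes.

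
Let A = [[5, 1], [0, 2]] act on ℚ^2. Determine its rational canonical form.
The invariant factors of A (the non-unit diagonal entries of the Smith normal form of xI - A over ℚ[x]) are (x - 5)(x - 2), each dividing the next. The characteristic polynomial is their product, (x - 5)(x - 2).

The rational canonical form is the block-diagonal matrix of companion matrices C(f_i):
R = [[0, -10], [1, 7]].

R = [[0, -10], [1, 7]]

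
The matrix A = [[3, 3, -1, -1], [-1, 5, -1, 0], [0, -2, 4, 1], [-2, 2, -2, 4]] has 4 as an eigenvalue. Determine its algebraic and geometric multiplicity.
The characteristic polynomial is (x - 4)^4, so the factor x - 4 appears with exponent 4: the algebraic multiplicity is 4.

rank(A - 4I) = 2, so the eigenspace has dimension 4 - 2 = 2: the geometric multiplicity is 2.

Since 2 < 4, A is not diagonalizable.

algebraic multiplicity 4, geometric multiplicity 2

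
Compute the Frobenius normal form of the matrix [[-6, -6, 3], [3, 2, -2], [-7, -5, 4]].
R = [[0, 0, -3], [1, 0, -1], [0, 1, 0]]

The invariant factors of A (the non-unit diagonal entries of the Smith normal form of xI - A over ℚ[x]) are x^3 + x + 3, each dividing the next. The characteristic polynomial is their product, x^3 + x + 3.

The rational canonical form is the block-diagonal matrix of companion matrices C(f_i):
R = [[0, 0, -3], [1, 0, -1], [0, 1, 0]].

Note the characteristic polynomial does not split into linear factors over ℚ, so A has no Jordan form over ℚ; the rational canonical form exists over any field.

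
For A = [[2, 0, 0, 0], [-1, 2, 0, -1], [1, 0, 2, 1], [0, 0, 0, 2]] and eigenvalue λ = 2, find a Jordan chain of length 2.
We seek v_1 ∈ ker((A - 2I)^2) \ ker(A - 2I), then set v_{i+1} = (A - 2I) v_i.

One such chain is v_1 = [[-1, 1, -1, 0]]^T, v_2 = [[0, 1, -1, 0]]^T. Check: (A - 2I) v_2 = [[0, 0, 0, 0]]^T = 0.

v_1 = [[-1, 1, -1, 0]]^T, v_2 = [[0, 1, -1, 0]]^T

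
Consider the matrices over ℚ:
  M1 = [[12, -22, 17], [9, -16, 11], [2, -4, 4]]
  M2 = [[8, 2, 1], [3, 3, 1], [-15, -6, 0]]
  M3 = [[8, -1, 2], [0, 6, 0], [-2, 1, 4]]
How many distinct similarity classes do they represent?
3 classes: {M1}, {M2}, {M3}

Characteristic polynomials: χ_{M1} = x^3, χ_{M2} = (x - 5)(x - 3)^2, χ_{M3} = (x - 6)^3.

{M1}: invariant factors x^3.

{M2}: invariant factors (x - 5)(x - 3)^2.

{M3}: invariant factors x - 6, (x - 6)^2.

Matrices are similar if and only if their invariant-factor lists agree; the partition into similarity classes is {M1}, {M2}, {M3}.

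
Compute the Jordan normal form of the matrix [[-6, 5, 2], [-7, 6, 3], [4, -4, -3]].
The characteristic polynomial is det(xI - A) = (x + 1)^3, so the eigenvalues are -1 (algebraic multiplicity 3).

For λ = -1: rank(A + I) = 2, rank((A + I)^2) = 1, rank((A + I)^3) = 0. The eigenspace has dimension 3 - 2 = 1, so there is 1 Jordan block; the rank sequence gives block sizes [3].

Assembling the blocks gives the Jordan form J above.

J = [[-1, 1, 0], [0, -1, 1], [0, 0, -1]]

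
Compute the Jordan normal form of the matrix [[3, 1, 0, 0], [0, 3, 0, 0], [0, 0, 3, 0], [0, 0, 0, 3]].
J = [[3, 1, 0, 0], [0, 3, 0, 0], [0, 0, 3, 0], [0, 0, 0, 3]]

The characteristic polynomial is det(xI - A) = (x - 3)^4, so the eigenvalues are 3 (algebraic multiplicity 4).

For λ = 3: rank(A - 3I) = 1, rank((A - 3I)^2) = 0. The eigenspace has dimension 4 - 1 = 3, so there are 3 Jordan blocks; the rank sequence gives block sizes [2, 1, 1].

Assembling the blocks gives the Jordan form J above.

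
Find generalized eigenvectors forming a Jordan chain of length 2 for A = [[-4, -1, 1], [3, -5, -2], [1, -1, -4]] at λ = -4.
v_1 = [[2, 3, 2]]^T, v_2 = [[-1, -1, -1]]^T

We seek v_1 ∈ ker((A + 4I)^2) \ ker(A + 4I), then set v_{i+1} = (A + 4I) v_i.

One such chain is v_1 = [[2, 3, 2]]^T, v_2 = [[-1, -1, -1]]^T. Check: (A + 4I) v_2 = [[0, 0, 0]]^T = 0.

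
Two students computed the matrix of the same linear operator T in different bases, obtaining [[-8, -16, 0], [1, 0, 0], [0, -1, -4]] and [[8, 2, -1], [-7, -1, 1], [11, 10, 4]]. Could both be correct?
No.

trace(A) = -12 but trace(B) = 11. The trace is a similarity invariant, so A and B are not similar.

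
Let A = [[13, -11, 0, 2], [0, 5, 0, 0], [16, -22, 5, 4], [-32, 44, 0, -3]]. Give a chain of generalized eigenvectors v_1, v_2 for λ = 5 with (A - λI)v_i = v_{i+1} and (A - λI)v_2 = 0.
We seek v_1 ∈ ker((A - 5I)^2) \ ker(A - 5I), then set v_{i+1} = (A - 5I) v_i.

One such chain is v_1 = [[-1, 1, -4, 10]]^T, v_2 = [[1, 0, 2, -4]]^T. Check: (A - 5I) v_2 = [[0, 0, 0, 0]]^T = 0.

v_1 = [[-1, 1, -4, 10]]^T, v_2 = [[1, 0, 2, -4]]^T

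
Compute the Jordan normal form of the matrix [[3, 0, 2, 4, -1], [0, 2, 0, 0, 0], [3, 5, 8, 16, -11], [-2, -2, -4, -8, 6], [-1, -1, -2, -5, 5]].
The characteristic polynomial is det(xI - A) = (x - 2)^5, so the eigenvalues are 2 (algebraic multiplicity 5).

For λ = 2: rank(A - 2I) = 3, rank((A - 2I)^2) = 1, rank((A - 2I)^3) = 0. The eigenspace has dimension 5 - 3 = 2, so there are 2 Jordan blocks; the rank sequence gives block sizes [3, 2].

Assembling the blocks gives the Jordan form J above.

J = [[2, 1, 0, 0, 0], [0, 2, 1, 0, 0], [0, 0, 2, 0, 0], [0, 0, 0, 2, 1], [0, 0, 0, 0, 2]]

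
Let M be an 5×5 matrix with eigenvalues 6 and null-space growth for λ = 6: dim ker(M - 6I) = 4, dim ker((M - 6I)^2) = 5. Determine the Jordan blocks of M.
λ = 6: successive nullity increments [4, 1] count blocks of size ≥ k; block sizes are [2, 1, 1, 1].

Jordan blocks: (6, 2), (6, 1), (6, 1), (6, 1)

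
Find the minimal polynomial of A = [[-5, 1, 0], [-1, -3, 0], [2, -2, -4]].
m_A(x) = (x + 4)^2

The characteristic polynomial factors as (x + 4)^3. The minimal polynomial is ∏(x - λ)^{k_λ} where k_λ is the size of the largest Jordan block at λ.

For λ = -4: rank(A + 4I) = 1, and the largest Jordan block has size 2 (the smallest k with rank((A + 4I)^k) = rank((A + 4I)^(k+1))).

So m_A(x) = (x + 4)^2.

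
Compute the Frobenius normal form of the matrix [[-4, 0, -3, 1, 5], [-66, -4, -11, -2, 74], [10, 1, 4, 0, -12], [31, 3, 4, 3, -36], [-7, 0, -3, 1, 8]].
The invariant factors of A (the non-unit diagonal entries of the Smith normal form of xI - A over ℚ[x]) are x - 3, x^2(x - 3)(x - 1), each dividing the next. The characteristic polynomial is their product, x^2(x - 3)^2(x - 1).

The rational canonical form is the block-diagonal matrix of companion matrices C(f_i):
R = [[3, 0, 0, 0, 0], [0, 0, 0, 0, 0], [0, 1, 0, 0, 0], [0, 0, 1, 0, -3], [0, 0, 0, 1, 4]].

R = [[3, 0, 0, 0, 0], [0, 0, 0, 0, 0], [0, 1, 0, 0, 0], [0, 0, 1, 0, -3], [0, 0, 0, 1, 4]]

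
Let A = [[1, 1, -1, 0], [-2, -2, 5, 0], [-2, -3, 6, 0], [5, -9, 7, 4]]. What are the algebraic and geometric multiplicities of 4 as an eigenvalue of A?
algebraic multiplicity 1, geometric multiplicity 1

The characteristic polynomial is (x - 4)(x - 3)(x - 1)^2, so the factor x - 4 appears with exponent 1: the algebraic multiplicity is 1.

rank(A - 4I) = 3, so the eigenspace has dimension 4 - 3 = 1: the geometric multiplicity is 1.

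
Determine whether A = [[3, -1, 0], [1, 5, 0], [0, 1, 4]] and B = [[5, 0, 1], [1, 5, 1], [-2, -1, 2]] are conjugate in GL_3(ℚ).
Two matrices over a field are similar if and only if they have the same invariant factors.

Both A and B have characteristic polynomial (x - 4)^3 and minimal polynomial (x - 4)^3. Computing further, both have invariant factors (x - 4)^3. Hence A and B are similar.

Yes.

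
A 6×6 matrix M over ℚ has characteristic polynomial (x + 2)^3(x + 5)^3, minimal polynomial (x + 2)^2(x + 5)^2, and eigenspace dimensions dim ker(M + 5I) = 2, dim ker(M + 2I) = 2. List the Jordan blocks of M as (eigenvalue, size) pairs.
Jordan blocks: (-5, 2), (-5, 1), (-2, 2), (-2, 1)

λ = -5: algebraic multiplicity 3 (exponent in χ_M), largest block size 2 (exponent in m_M), 2 blocks (geometric multiplicity). These force block sizes [2, 1].
λ = -2: algebraic multiplicity 3 (exponent in χ_M), largest block size 2 (exponent in m_M), 2 blocks (geometric multiplicity). These force block sizes [2, 1].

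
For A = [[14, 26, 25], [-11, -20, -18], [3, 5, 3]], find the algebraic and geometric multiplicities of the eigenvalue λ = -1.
algebraic multiplicity 3, geometric multiplicity 1

The characteristic polynomial is (x + 1)^3, so the factor x + 1 appears with exponent 3: the algebraic multiplicity is 3.

rank(A + I) = 2, so the eigenspace has dimension 3 - 2 = 1: the geometric multiplicity is 1.

Since 1 < 3, A is not diagonalizable.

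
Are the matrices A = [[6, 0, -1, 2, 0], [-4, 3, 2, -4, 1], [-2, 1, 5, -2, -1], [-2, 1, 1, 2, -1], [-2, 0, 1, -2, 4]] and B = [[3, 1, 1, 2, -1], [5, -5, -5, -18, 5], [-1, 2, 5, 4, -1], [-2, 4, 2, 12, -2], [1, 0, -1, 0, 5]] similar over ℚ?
Yes.

Two matrices over a field are similar if and only if they have the same invariant factors.

Both A and B have characteristic polynomial (x - 4)^5 and minimal polynomial (x - 4)^3. Computing further, both have invariant factors x - 4, x - 4, (x - 4)^3. Hence A and B are similar.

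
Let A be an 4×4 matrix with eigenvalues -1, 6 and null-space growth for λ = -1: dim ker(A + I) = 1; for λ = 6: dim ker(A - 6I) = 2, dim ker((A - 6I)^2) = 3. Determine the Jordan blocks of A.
λ = -1: successive nullity increments [1] count blocks of size ≥ k; block sizes are [1].
λ = 6: successive nullity increments [2, 1] count blocks of size ≥ k; block sizes are [2, 1].

Jordan blocks: (-1, 1), (6, 2), (6, 1)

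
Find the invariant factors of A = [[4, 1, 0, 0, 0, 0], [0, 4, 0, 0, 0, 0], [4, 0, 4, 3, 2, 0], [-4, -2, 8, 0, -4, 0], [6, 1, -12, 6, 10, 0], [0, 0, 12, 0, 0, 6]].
(x - 6)(x - 4)^2, (x - 6)(x - 4)^2

The Jordan structure of A has elementary divisors (x - 4)^2, (x - 4)^2, (x - 6), (x - 6). Arranging the block sizes at each eigenvalue in decreasing order and taking row products gives the invariant factors.

Invariant factors (smallest first, each dividing the next): (x - 6)(x - 4)^2, (x - 6)(x - 4)^2.

Check: the last factor (x - 6)(x - 4)^2 is the minimal polynomial, and the product (x - 6)^2(x - 4)^4 is the characteristic polynomial.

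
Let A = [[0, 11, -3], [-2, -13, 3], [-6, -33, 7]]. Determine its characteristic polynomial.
χ_A(x) = (x + 2)^3

xI - A = [[x, -11, 3], [2, x + 13, -3], [6, 33, x - 7]].

Expanding det(xI - A) along the first row:
det(xI - A) = + (x)·det([[x + 13, -3], [33, x - 7]]) - (-11)·det([[2, -3], [6, x - 7]]) + (3)·det([[2, x + 13], [6, 33]]).

Evaluating gives χ_A(x) = x^3 + 6x^2 + 12x + 8 = (x + 2)^3.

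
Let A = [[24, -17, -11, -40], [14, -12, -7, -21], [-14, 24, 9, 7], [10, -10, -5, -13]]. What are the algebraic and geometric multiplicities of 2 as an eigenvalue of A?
algebraic multiplicity 4, geometric multiplicity 2

The characteristic polynomial is (x - 2)^4, so the factor x - 2 appears with exponent 4: the algebraic multiplicity is 4.

rank(A - 2I) = 2, so the eigenspace has dimension 4 - 2 = 2: the geometric multiplicity is 2.

Since 2 < 4, A is not diagonalizable.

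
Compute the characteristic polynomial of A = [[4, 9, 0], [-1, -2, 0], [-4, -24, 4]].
xI - A = [[x - 4, -9, 0], [1, x + 2, 0], [4, 24, x - 4]].

Expanding det(xI - A) along the first row:
det(xI - A) = + (x - 4)·det([[x + 2, 0], [24, x - 4]]) - (-9)·det([[1, 0], [4, x - 4]]) + (0)·det([[1, x + 2], [4, 24]]).

Evaluating gives χ_A(x) = x^3 - 6x^2 + 9x - 4 = (x - 4)(x - 1)^2.

χ_A(x) = (x - 4)(x - 1)^2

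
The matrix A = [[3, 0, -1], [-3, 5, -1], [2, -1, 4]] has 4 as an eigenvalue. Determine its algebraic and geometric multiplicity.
The characteristic polynomial is (x - 4)^3, so the factor x - 4 appears with exponent 3: the algebraic multiplicity is 3.

rank(A - 4I) = 2, so the eigenspace has dimension 3 - 2 = 1: the geometric multiplicity is 1.

Since 1 < 3, A is not diagonalizable.

algebraic multiplicity 3, geometric multiplicity 1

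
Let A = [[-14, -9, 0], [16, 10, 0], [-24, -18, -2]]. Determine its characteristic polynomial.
xI - A = [[x + 14, 9, 0], [-16, x - 10, 0], [24, 18, x + 2]].

Expanding det(xI - A) along the first row:
det(xI - A) = + (x + 14)·det([[x - 10, 0], [18, x + 2]]) - (9)·det([[-16, 0], [24, x + 2]]) + (0)·det([[-16, x - 10], [24, 18]]).

Evaluating gives χ_A(x) = x^3 + 6x^2 + 12x + 8 = (x + 2)^3.

χ_A(x) = (x + 2)^3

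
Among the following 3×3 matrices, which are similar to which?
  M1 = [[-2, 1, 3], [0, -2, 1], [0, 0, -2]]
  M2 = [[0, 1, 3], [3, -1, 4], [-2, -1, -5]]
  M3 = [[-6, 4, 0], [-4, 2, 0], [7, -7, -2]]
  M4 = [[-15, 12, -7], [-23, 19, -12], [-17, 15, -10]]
2 classes: {M1, M2, M4}, {M3}

Characteristic polynomials: χ_{M1} = (x + 2)^3, χ_{M2} = (x + 2)^3, χ_{M3} = (x + 2)^3, χ_{M4} = (x + 2)^3.

{M1, M2, M4}: invariant factors (x + 2)^3.

{M3}: invariant factors x + 2, (x + 2)^2.

Matrices are similar if and only if their invariant-factor lists agree; the partition into similarity classes is {M1, M2, M4}, {M3}.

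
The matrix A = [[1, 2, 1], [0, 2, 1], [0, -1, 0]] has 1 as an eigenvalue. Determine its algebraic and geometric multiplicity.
algebraic multiplicity 3, geometric multiplicity 1

The characteristic polynomial is (x - 1)^3, so the factor x - 1 appears with exponent 3: the algebraic multiplicity is 3.

rank(A - I) = 2, so the eigenspace has dimension 3 - 2 = 1: the geometric multiplicity is 1.

Since 1 < 3, A is not diagonalizable.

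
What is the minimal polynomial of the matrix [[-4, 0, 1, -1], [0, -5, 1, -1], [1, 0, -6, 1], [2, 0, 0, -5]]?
m_A(x) = (x + 5)^3

The characteristic polynomial factors as (x + 5)^4. The minimal polynomial is ∏(x - λ)^{k_λ} where k_λ is the size of the largest Jordan block at λ.

For λ = -5: rank(A + 5I) = 2, and the largest Jordan block has size 3 (the smallest k with rank((A + 5I)^k) = rank((A + 5I)^(k+1))).

So m_A(x) = (x + 5)^3.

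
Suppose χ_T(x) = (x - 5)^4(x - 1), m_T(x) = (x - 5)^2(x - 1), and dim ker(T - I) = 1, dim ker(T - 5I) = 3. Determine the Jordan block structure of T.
λ = 1: algebraic multiplicity 1 (exponent in χ_T), largest block size 1 (exponent in m_T), 1 block (geometric multiplicity). This forces block sizes [1].
λ = 5: algebraic multiplicity 4 (exponent in χ_T), largest block size 2 (exponent in m_T), 3 blocks (geometric multiplicity). These force block sizes [2, 1, 1].

Jordan blocks: (1, 1), (5, 2), (5, 1), (5, 1)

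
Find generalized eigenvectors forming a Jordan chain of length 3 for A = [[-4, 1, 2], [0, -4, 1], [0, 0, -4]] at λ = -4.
We seek v_1 ∈ ker((A + 4I)^3) \ ker((A + 4I)^2), then set v_{i+1} = (A + 4I) v_i.

One such chain is v_1 = [[0, -2, 1]]^T, v_2 = [[0, 1, 0]]^T, v_3 = [[1, 0, 0]]^T. Check: (A + 4I) v_3 = [[0, 0, 0]]^T = 0.

v_1 = [[0, -2, 1]]^T, v_2 = [[0, 1, 0]]^T, v_3 = [[1, 0, 0]]^T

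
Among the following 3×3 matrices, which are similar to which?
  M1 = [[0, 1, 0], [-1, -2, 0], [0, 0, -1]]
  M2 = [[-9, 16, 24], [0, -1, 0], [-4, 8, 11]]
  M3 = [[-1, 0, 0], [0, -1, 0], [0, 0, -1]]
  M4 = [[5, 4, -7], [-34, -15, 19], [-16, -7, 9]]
Characteristic polynomials: χ_{M1} = (x + 1)^3, χ_{M2} = (x - 3)(x + 1)^2, χ_{M3} = (x + 1)^3, χ_{M4} = (x - 3)(x + 2)^2.

{M1}: invariant factors x + 1, (x + 1)^2.

{M2}: invariant factors x + 1, (x - 3)(x + 1).

{M3}: invariant factors x + 1, x + 1, x + 1.

{M4}: invariant factors (x - 3)(x + 2)^2.

Matrices are similar if and only if their invariant-factor lists agree; the partition into similarity classes is {M1}, {M2}, {M3}, {M4}.

4 classes: {M1}, {M2}, {M3}, {M4}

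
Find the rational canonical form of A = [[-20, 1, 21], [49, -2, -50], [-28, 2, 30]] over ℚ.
The invariant factors of A (the non-unit diagonal entries of the Smith normal form of xI - A over ℚ[x]) are (x - 4)(x - 3)(x - 1), each dividing the next. The characteristic polynomial is their product, (x - 4)(x - 3)(x - 1).

The rational canonical form is the block-diagonal matrix of companion matrices C(f_i):
R = [[0, 0, 12], [1, 0, -19], [0, 1, 8]].

R = [[0, 0, 12], [1, 0, -19], [0, 1, 8]]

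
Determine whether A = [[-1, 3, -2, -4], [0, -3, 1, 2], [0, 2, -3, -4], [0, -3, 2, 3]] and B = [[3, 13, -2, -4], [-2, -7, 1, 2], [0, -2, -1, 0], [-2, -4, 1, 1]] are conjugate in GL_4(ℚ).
Yes.

Two matrices over a field are similar if and only if they have the same invariant factors.

Both A and B have characteristic polynomial (x + 1)^4 and minimal polynomial (x + 1)^3. Computing further, both have invariant factors x + 1, (x + 1)^3. Hence A and B are similar.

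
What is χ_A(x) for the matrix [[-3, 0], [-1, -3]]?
xI - A = [[x + 3, 0], [1, x + 3]].

Expanding det(xI - A) along the first row:
det(xI - A) = + (x + 3)·det([[x + 3]]) - (0)·det([[1]]).

Evaluating gives χ_A(x) = x^2 + 6x + 9 = (x + 3)^2.

χ_A(x) = (x + 3)^2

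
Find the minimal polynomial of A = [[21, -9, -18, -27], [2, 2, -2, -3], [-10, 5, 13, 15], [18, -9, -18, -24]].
m_A(x) = (x - 3)^2

The characteristic polynomial factors as (x - 3)^4. The minimal polynomial is ∏(x - λ)^{k_λ} where k_λ is the size of the largest Jordan block at λ.

For λ = 3: rank(A - 3I) = 1, and the largest Jordan block has size 2 (the smallest k with rank((A - 3I)^k) = rank((A - 3I)^(k+1))).

So m_A(x) = (x - 3)^2.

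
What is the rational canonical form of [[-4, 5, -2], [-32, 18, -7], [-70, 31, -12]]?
The invariant factors of A (the non-unit diagonal entries of the Smith normal form of xI - A over ℚ[x]) are (x + 2)(x^2 - 4x + 5), each dividing the next. The characteristic polynomial is their product, (x + 2)(x^2 - 4x + 5).

The rational canonical form is the block-diagonal matrix of companion matrices C(f_i):
R = [[0, 0, -10], [1, 0, 3], [0, 1, 2]].

Note the characteristic polynomial does not split into linear factors over ℚ, so A has no Jordan form over ℚ; the rational canonical form exists over any field.

R = [[0, 0, -10], [1, 0, 3], [0, 1, 2]]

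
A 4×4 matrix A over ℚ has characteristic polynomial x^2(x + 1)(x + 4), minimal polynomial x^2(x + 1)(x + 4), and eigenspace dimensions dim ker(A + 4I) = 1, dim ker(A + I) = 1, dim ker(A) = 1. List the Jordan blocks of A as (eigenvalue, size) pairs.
Jordan blocks: (-4, 1), (-1, 1), (0, 2)

λ = -4: algebraic multiplicity 1 (exponent in χ_A), largest block size 1 (exponent in m_A), 1 block (geometric multiplicity). This forces block sizes [1].
λ = -1: algebraic multiplicity 1 (exponent in χ_A), largest block size 1 (exponent in m_A), 1 block (geometric multiplicity). This forces block sizes [1].
λ = 0: algebraic multiplicity 2 (exponent in χ_A), largest block size 2 (exponent in m_A), 1 block (geometric multiplicity). This forces block sizes [2].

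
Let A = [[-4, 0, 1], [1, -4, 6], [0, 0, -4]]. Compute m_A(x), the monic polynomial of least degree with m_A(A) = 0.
m_A(x) = (x + 4)^3

The characteristic polynomial factors as (x + 4)^3. The minimal polynomial is ∏(x - λ)^{k_λ} where k_λ is the size of the largest Jordan block at λ.

For λ = -4: rank(A + 4I) = 2, and the largest Jordan block has size 3 (the smallest k with rank((A + 4I)^k) = rank((A + 4I)^(k+1))).

So m_A(x) = (x + 4)^3.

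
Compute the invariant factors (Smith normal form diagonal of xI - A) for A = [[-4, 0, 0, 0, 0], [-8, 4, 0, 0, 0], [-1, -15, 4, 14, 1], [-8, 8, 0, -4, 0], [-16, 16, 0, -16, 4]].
(x - 4)(x + 4), (x - 4)^2(x + 4)

The Jordan structure of A has elementary divisors (x + 4), (x + 4), (x - 4)^2, (x - 4). Arranging the block sizes at each eigenvalue in decreasing order and taking row products gives the invariant factors.

Invariant factors (smallest first, each dividing the next): (x - 4)(x + 4), (x - 4)^2(x + 4).

Check: the last factor (x - 4)^2(x + 4) is the minimal polynomial, and the product (x - 4)^3(x + 4)^2 is the characteristic polynomial.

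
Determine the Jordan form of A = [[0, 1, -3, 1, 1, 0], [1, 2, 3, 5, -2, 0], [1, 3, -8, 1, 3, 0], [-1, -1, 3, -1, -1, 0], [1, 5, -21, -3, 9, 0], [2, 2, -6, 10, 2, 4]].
The characteristic polynomial is det(xI - A) = (x - 4)^2(x - 1)(x + 1)^3, so the eigenvalues are -1 (algebraic multiplicity 3), 1 (algebraic multiplicity 1), 4 (algebraic multiplicity 2).

For λ = -1: rank(A + I) = 5, rank((A + I)^2) = 4, rank((A + I)^3) = 3. The eigenspace has dimension 6 - 5 = 1, so there is 1 Jordan block; the rank sequence gives block sizes [3].

For λ = 1: algebraic multiplicity 1 gives one 1×1 block.

For λ = 4: rank(A - 4I) = 4. The eigenspace has dimension 6 - 4 = 2, so there are 2 Jordan blocks; the rank sequence gives block sizes [1, 1].

Assembling the blocks gives the Jordan form J above.

J = [[-1, 1, 0, 0, 0, 0], [0, -1, 1, 0, 0, 0], [0, 0, -1, 0, 0, 0], [0, 0, 0, 1, 0, 0], [0, 0, 0, 0, 4, 0], [0, 0, 0, 0, 0, 4]]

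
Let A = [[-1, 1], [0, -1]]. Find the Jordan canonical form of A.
J = [[-1, 1], [0, -1]]

The characteristic polynomial is det(xI - A) = (x + 1)^2, so the eigenvalues are -1 (algebraic multiplicity 2).

For λ = -1: rank(A + I) = 1, rank((A + I)^2) = 0. The eigenspace has dimension 2 - 1 = 1, so there is 1 Jordan block; the rank sequence gives block sizes [2].

Assembling the blocks gives the Jordan form J above.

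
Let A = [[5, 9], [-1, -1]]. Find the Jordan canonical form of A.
J = [[2, 1], [0, 2]]

The characteristic polynomial is det(xI - A) = (x - 2)^2, so the eigenvalues are 2 (algebraic multiplicity 2).

For λ = 2: rank(A - 2I) = 1, rank((A - 2I)^2) = 0. The eigenspace has dimension 2 - 1 = 1, so there is 1 Jordan block; the rank sequence gives block sizes [2].

Assembling the blocks gives the Jordan form J above.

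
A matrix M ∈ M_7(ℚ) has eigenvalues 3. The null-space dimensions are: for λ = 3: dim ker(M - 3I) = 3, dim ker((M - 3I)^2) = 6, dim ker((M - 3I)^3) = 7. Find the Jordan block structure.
λ = 3: successive nullity increments [3, 3, 1] count blocks of size ≥ k; block sizes are [3, 2, 2].

Jordan blocks: (3, 3), (3, 2), (3, 2)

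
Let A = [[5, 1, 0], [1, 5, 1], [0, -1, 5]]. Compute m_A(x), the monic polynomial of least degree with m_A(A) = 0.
The characteristic polynomial factors as (x - 5)^3. The minimal polynomial is ∏(x - λ)^{k_λ} where k_λ is the size of the largest Jordan block at λ.

For λ = 5: rank(A - 5I) = 2, and the largest Jordan block has size 3 (the smallest k with rank((A - 5I)^k) = rank((A - 5I)^(k+1))).

So m_A(x) = (x - 5)^3.

m_A(x) = (x - 5)^3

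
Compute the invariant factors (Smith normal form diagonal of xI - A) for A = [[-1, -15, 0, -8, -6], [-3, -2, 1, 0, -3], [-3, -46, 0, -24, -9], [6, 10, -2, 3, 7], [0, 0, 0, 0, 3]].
The Jordan structure of A has elementary divisors (x + 1)^3, (x - 3)^2. Arranging the block sizes at each eigenvalue in decreasing order and taking row products gives the invariant factors.

Invariant factors (smallest first, each dividing the next): (x - 3)^2(x + 1)^3.

Check: the last factor (x - 3)^2(x + 1)^3 is the minimal polynomial, and the product (x - 3)^2(x + 1)^3 is the characteristic polynomial.

(x - 3)^2(x + 1)^3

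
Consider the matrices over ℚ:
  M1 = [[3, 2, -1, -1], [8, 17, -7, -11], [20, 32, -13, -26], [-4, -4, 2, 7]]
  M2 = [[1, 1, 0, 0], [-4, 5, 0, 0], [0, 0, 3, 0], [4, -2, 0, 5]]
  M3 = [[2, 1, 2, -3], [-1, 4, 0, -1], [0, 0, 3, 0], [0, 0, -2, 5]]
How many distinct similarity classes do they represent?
1 class: {M1, M2, M3}

Characteristic polynomials: χ_{M1} = (x - 5)(x - 3)^3, χ_{M2} = (x - 5)(x - 3)^3, χ_{M3} = (x - 5)(x - 3)^3.

{M1, M2, M3}: invariant factors x - 3, (x - 5)(x - 3)^2.

Matrices are similar if and only if their invariant-factor lists agree; the partition into similarity classes is {M1, M2, M3}.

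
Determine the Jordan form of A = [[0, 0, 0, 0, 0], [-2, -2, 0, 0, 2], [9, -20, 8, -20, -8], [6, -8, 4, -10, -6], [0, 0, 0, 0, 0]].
J = [[-2, 0, 0, 0, 0], [0, -2, 0, 0, 0], [0, 0, 0, 1, 0], [0, 0, 0, 0, 0], [0, 0, 0, 0, 0]]

The characteristic polynomial is det(xI - A) = x^3(x + 2)^2, so the eigenvalues are -2 (algebraic multiplicity 2), 0 (algebraic multiplicity 3).

For λ = -2: rank(A + 2I) = 3. The eigenspace has dimension 5 - 3 = 2, so there are 2 Jordan blocks; the rank sequence gives block sizes [1, 1].

For λ = 0: rank(A) = 3, rank(A^2) = 2. The eigenspace has dimension 5 - 3 = 2, so there are 2 Jordan blocks; the rank sequence gives block sizes [2, 1].

Assembling the blocks gives the Jordan form J above.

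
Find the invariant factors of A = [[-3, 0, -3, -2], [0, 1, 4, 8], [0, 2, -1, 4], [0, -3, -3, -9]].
(x + 3)^2, (x + 3)^2

The Jordan structure of A has elementary divisors (x + 3)^2, (x + 3)^2. Arranging the block sizes at each eigenvalue in decreasing order and taking row products gives the invariant factors.

Invariant factors (smallest first, each dividing the next): (x + 3)^2, (x + 3)^2.

Check: the last factor (x + 3)^2 is the minimal polynomial, and the product (x + 3)^4 is the characteristic polynomial.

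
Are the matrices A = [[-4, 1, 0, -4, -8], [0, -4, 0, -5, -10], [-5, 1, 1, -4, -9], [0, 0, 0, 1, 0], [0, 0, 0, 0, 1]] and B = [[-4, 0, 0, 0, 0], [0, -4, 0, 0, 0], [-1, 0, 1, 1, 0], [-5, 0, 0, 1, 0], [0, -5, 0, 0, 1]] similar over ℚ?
Both have characteristic polynomial (x - 1)^3(x + 4)^2, but the minimal polynomial of A is (x - 1)^2(x + 4)^2 while the minimal polynomial of B is (x - 1)^2(x + 4). The minimal polynomial is a similarity invariant, so A and B are not similar.

No.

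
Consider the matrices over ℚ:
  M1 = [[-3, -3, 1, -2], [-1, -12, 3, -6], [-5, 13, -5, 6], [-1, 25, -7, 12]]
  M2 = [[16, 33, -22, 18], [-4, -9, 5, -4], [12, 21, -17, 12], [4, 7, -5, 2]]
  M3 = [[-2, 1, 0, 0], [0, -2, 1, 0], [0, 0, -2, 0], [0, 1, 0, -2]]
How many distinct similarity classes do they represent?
1 class: {M1, M2, M3}

Characteristic polynomials: χ_{M1} = (x + 2)^4, χ_{M2} = (x + 2)^4, χ_{M3} = (x + 2)^4.

{M1, M2, M3}: invariant factors x + 2, (x + 2)^3.

Matrices are similar if and only if their invariant-factor lists agree; the partition into similarity classes is {M1, M2, M3}.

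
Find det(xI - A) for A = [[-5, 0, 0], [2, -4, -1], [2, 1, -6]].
χ_A(x) = (x + 5)^3

xI - A = [[x + 5, 0, 0], [-2, x + 4, 1], [-2, -1, x + 6]].

Expanding det(xI - A) along the first row:
det(xI - A) = + (x + 5)·det([[x + 4, 1], [-1, x + 6]]) - (0)·det([[-2, 1], [-2, x + 6]]) + (0)·det([[-2, x + 4], [-2, -1]]).

Evaluating gives χ_A(x) = x^3 + 15x^2 + 75x + 125 = (x + 5)^3.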